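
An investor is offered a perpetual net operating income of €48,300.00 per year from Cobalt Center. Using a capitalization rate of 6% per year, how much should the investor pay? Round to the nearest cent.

Level perpetuity: PV = C / r = €48,300.00 / 0.06 = €805,000.00

€805000.00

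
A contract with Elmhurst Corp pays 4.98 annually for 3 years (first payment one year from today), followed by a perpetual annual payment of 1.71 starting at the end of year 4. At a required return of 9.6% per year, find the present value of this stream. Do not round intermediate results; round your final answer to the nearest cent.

PV of 3-year annuity: 4.98 × [1 − (1+0.096)^−3] / 0.096 = 12.47226
Perpetuity value at year 3: 1.71 / 0.096 = 17.81250
PV of perpetuity: 17.81250 / (1+0.096)^3 = 13.52986
Total PV = 12.47226 + 13.52986 = 26.00212

26.00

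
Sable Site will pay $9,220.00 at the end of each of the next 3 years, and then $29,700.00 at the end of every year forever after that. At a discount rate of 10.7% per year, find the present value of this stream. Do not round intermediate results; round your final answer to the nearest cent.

$227260.52

PV of 3-year annuity: $9,220.00 × [1 − (1+0.107)^−3] / 0.107 = 22649.13238
Perpetuity value at year 3: $29,700.00 / 0.107 = 277570.09346
PV of perpetuity: 277570.09346 / (1+0.107)^3 = 204611.39155
Total PV = 22649.13238 + 204611.39155 = 227260.52393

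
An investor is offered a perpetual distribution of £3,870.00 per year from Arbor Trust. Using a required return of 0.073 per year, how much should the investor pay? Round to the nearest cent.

£53013.70

Level perpetuity: PV = C / r = £3,870.00 / 0.073 = £53,013.70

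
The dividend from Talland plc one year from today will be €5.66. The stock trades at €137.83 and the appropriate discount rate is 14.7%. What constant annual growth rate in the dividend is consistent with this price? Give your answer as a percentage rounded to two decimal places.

10.59%

P = D₁/(r−g) ⇒ g = r − D₁/P = 0.147 − €5.66/€137.83 = 0.105935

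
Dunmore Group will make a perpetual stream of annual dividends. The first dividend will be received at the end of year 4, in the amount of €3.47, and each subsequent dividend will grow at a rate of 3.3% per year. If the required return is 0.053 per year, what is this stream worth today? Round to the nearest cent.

Value at end of year 3: C₁ / (r − g) = €3.47 / (0.053 − 0.033) = €173.5000
Discount to today: PV = €173.5000 / (1 + 0.053)^3 = €173.5000 / 1.167576 = €148.60

€148.60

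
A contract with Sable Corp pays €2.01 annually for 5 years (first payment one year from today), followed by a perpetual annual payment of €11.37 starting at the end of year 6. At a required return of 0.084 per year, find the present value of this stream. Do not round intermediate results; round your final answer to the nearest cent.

€98.38

PV of 5-year annuity: €2.01 × [1 − (1+0.084)^−5] / 0.084 = 7.94145
Perpetuity value at year 5: €11.37 / 0.084 = 135.35714
PV of perpetuity: 135.35714 / (1+0.084)^5 = 90.43463
Total PV = 7.94145 + 90.43463 = 98.37608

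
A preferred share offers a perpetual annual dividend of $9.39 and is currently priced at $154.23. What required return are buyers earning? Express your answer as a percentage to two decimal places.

P = C/r ⇒ r = C/P = $9.39/$154.23 = 0.060883

6.09%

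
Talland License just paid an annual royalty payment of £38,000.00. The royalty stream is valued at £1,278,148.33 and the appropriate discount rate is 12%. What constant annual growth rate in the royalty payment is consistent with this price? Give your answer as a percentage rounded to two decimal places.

8.77%

P = D₀(1+g)/(r−g) ⇒ P(r−g) = D₀(1+g) ⇒ g(P+D₀) = P·r − D₀
g = (P·r − D₀)/(P + D₀) = (£1,278,148.33×0.12 − £38,000.00) / (£1,278,148.33 + £38,000.00) = 0.087663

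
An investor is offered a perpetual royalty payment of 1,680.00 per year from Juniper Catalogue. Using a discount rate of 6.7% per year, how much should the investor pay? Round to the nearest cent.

Level perpetuity: PV = C / r = 1,680.00 / 0.067 = 25,074.63

25074.63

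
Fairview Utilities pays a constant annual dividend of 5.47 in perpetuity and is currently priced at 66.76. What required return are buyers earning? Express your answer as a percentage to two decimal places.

8.19%

P = C/r ⇒ r = C/P = 5.47/66.76 = 0.081935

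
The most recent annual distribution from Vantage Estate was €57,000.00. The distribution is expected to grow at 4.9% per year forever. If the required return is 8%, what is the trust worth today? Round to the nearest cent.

€1928806.45

D₁ = D₀ × (1 + g) = €57,000.00 × 1.049 = €59,793.0000
Growing perpetuity: P = D₁ / (r − g) = €59,793.0000 / (0.08 − 0.049) = €1,928,806.45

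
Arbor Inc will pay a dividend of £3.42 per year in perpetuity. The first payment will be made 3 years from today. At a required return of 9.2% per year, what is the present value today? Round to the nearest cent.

£31.17

Value at end of year 2: C / r = £3.42 / 0.092 = £37.1739
Discount to today: PV = £37.1739 / (1 + 0.092)^2 = £37.1739 / 1.192464 = £31.17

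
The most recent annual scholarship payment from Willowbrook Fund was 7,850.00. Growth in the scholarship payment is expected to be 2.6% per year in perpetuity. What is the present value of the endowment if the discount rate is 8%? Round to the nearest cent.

149150.00

D₁ = D₀ × (1 + g) = 7,850.00 × 1.026 = 8,054.1000
Growing perpetuity: P = D₁ / (r − g) = 8,054.1000 / (0.08 − 0.026) = 149,150.00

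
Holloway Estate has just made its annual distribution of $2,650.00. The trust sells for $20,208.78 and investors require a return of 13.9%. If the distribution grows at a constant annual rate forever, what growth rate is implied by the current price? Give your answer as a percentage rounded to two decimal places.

P = D₀(1+g)/(r−g) ⇒ P(r−g) = D₀(1+g) ⇒ g(P+D₀) = P·r − D₀
g = (P·r − D₀)/(P + D₀) = ($20,208.78×0.139 − $2,650.00) / ($20,208.78 + $2,650.00) = 0.006957

0.70%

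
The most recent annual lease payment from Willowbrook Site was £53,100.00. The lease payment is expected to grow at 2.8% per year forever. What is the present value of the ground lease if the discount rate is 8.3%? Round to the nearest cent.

£992487.27

D₁ = D₀ × (1 + g) = £53,100.00 × 1.028 = £54,586.8000
Growing perpetuity: P = D₁ / (r − g) = £54,586.8000 / (0.083 − 0.028) = £992,487.27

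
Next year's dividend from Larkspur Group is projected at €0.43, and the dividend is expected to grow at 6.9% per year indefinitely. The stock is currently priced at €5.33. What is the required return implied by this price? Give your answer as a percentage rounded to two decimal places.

14.97%

P = D₁/(r − g) ⇒ r = D₁/P + g = €0.4300/€5.33 + 0.069 = 0.080675 + 0.069 = 0.149675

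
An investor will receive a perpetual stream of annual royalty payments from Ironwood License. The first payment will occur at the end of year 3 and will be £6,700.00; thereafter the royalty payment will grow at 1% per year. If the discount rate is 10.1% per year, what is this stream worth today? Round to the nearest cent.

£60737.76

Value at end of year 2: C₁ / (r − g) = £6,700.00 / (0.101 − 0.01) = £73,626.3736
Discount to today: PV = £73,626.3736 / (1 + 0.101)^2 = £73,626.3736 / 1.212201 = £60,737.76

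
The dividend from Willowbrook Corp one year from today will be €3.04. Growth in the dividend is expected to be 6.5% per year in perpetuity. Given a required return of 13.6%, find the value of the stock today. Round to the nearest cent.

€42.82

Growing perpetuity: P = D₁ / (r − g) = €3.0400 / (0.136 − 0.065) = €42.82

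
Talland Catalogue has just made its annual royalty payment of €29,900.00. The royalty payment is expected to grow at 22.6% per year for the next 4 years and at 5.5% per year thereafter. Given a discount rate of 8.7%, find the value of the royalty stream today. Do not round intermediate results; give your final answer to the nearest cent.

€1758252.64

D_1 = 36657.40000
D_2 = 44941.97240
D_3 = 55098.85816
D_4 = 67551.20011
Terminal value at year 4: TV = D_4×(1+g_2)/(r−g_2) = 71266.51611/0.032 = 2227078.62853
P_0 = D_1/(1+r)^1 + D_2/(1+r)^2 + D_3/(1+r)^3 + D_4/(1+r)^4 + TV/(1+r)^4
    = 33723.45906 + 38035.84251 + 42899.67150 + 48385.46206 + 1595208.20222 = 1758252.63735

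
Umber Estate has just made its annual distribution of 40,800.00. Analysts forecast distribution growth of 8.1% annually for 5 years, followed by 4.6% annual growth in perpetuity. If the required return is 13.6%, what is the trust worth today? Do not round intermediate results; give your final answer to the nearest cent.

D_1 = 44104.80000
D_2 = 47677.28880
D_3 = 51539.14919
D_4 = 55713.82028
D_5 = 60226.63972
Terminal value at year 5: TV = D_5×(1+g_2)/(r−g_2) = 62997.06515/0.09 = 699967.39052
P_0 = D_1/(1+r)^1 + D_2/(1+r)^2 + D_3/(1+r)^3 + D_4/(1+r)^4 + D_5/(1+r)^5 + TV/(1+r)^5
    = 38824.64789 + 36944.93342 + 35156.22626 + 33454.12023 + 31834.42251 + 369986.73272 = 546201.08303

546201.08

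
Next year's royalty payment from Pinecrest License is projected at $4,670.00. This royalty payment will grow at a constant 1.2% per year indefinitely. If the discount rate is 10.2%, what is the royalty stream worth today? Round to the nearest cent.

$51888.89

Growing perpetuity: P = D₁ / (r − g) = $4,670.0000 / (0.102 − 0.012) = $51,888.89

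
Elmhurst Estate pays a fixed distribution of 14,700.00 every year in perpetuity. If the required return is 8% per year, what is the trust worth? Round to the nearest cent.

183750.00

Level perpetuity: PV = C / r = 14,700.00 / 0.08 = 183,750.00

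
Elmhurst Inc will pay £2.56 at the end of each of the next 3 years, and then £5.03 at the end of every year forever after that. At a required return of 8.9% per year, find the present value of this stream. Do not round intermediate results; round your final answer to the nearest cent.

£50.25

PV of 3-year annuity: £2.56 × [1 − (1+0.089)^−3] / 0.089 = 6.49168
Perpetuity value at year 3: £5.03 / 0.089 = 56.51685
PV of perpetuity: 56.51685 / (1+0.089)^3 = 43.76172
Total PV = 6.49168 + 43.76172 = 50.25340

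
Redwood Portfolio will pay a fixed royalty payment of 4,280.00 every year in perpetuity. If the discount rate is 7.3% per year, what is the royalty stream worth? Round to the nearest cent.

58630.14

Level perpetuity: PV = C / r = 4,280.00 / 0.073 = 58,630.14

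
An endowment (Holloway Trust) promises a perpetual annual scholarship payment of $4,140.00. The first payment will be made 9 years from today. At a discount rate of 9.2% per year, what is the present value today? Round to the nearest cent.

$22255.20

Value at end of year 8: C / r = $4,140.00 / 0.092 = $45,000.0000
Discount to today: PV = $45,000.0000 / (1 + 0.092)^8 = $45,000.0000 / 2.022000 = $22,255.20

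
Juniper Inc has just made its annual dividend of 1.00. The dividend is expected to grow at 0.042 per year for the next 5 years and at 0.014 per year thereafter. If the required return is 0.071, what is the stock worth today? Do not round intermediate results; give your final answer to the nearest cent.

20.12

D_1 = 1.04200
D_2 = 1.08576
D_3 = 1.13137
D_4 = 1.17888
D_5 = 1.22840
Terminal value at year 5: TV = D_5×(1+g_2)/(r−g_2) = 1.24559/0.057 = 21.85253
P_0 = D_1/(1+r)^1 + D_2/(1+r)^2 + D_3/(1+r)^3 + D_4/(1+r)^4 + D_5/(1+r)^5 + TV/(1+r)^5
    = 0.97292 + 0.94658 + 0.92095 + 0.89601 + 0.87175 + 15.50795 = 20.11615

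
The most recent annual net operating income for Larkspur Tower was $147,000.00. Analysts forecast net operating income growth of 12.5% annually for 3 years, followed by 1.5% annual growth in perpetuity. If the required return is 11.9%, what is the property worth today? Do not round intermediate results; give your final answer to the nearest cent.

D_1 = 165375.00000
D_2 = 186046.87500
D_3 = 209302.73438
Terminal value at year 3: TV = D_3×(1+g_2)/(r−g_2) = 212442.27539/0.104 = 2042714.18645
P_0 = D_1/(1+r)^1 + D_2/(1+r)^2 + D_3/(1+r)^3 + TV/(1+r)^3
    = 147788.20375 + 148580.63380 + 149377.31280 + 1457865.12013 = 1903611.27049

$1903611.27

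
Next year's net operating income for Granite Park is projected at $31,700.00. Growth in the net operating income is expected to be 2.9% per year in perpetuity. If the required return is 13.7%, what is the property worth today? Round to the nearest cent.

Growing perpetuity: P = D₁ / (r − g) = $31,700.0000 / (0.137 − 0.029) = $293,518.52

$293518.52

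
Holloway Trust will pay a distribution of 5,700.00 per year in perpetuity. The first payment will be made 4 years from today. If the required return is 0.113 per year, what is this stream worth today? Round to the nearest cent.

36585.66

Value at end of year 3: C / r = 5,700.00 / 0.113 = 50,442.4779
Discount to today: PV = 50,442.4779 / (1 + 0.113)^3 = 50,442.4779 / 1.378750 = 36,585.66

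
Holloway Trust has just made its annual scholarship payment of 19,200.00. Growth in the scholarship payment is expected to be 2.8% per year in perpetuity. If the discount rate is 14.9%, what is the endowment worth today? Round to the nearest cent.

D₁ = D₀ × (1 + g) = 19,200.00 × 1.028 = 19,737.6000
Growing perpetuity: P = D₁ / (r − g) = 19,737.6000 / (0.149 − 0.028) = 163,120.66

163120.66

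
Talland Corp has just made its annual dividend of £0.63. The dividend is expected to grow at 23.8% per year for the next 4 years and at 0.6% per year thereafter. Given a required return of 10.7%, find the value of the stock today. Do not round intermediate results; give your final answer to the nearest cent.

£13.17

D_1 = 0.77994
D_2 = 0.96557
D_3 = 1.19537
D_4 = 1.47987
Terminal value at year 4: TV = D_4×(1+g_2)/(r−g_2) = 1.48875/0.101 = 14.74008
P_0 = D_1/(1+r)^1 + D_2/(1+r)^2 + D_3/(1+r)^3 + D_4/(1+r)^4 + TV/(1+r)^4
    = 0.70455 + 0.78793 + 0.88117 + 0.98545 + 9.81543 = 13.17452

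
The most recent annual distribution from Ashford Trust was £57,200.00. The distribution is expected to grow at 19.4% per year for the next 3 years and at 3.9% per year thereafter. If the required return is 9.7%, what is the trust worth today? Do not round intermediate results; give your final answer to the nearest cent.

D_1 = 68296.80000
D_2 = 81546.37920
D_3 = 97366.37676
Terminal value at year 3: TV = D_3×(1+g_2)/(r−g_2) = 101163.66546/0.058 = 1744201.12860
P_0 = D_1/(1+r)^1 + D_2/(1+r)^2 + D_3/(1+r)^3 + TV/(1+r)^3
    = 62257.79398 + 67762.81314 + 73754.60245 + 1321224.68877 = 1524999.89835

£1524999.90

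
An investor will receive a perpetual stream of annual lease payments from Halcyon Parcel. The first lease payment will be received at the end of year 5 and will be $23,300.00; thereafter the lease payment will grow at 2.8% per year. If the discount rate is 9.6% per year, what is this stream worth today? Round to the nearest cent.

Value at end of year 4: C₁ / (r − g) = $23,300.00 / (0.096 − 0.028) = $342,647.0588
Discount to today: PV = $342,647.0588 / (1 + 0.096)^4 = $342,647.0588 / 1.442920 = $237,467.83

$237467.83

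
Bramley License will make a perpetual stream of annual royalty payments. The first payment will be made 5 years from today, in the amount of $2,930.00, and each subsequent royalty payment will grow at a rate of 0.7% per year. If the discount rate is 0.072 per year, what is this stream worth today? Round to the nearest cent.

Value at end of year 4: C₁ / (r − g) = $2,930.00 / (0.072 − 0.007) = $45,076.9231
Discount to today: PV = $45,076.9231 / (1 + 0.072)^4 = $45,076.9231 / 1.320624 = $34,133.05

$34133.05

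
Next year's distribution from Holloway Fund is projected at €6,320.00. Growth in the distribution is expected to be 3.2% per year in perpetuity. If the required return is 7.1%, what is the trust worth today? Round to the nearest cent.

€162051.28

Growing perpetuity: P = D₁ / (r − g) = €6,320.0000 / (0.071 − 0.032) = €162,051.28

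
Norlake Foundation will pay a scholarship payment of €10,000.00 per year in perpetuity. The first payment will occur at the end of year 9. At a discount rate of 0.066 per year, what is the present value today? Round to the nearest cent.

€90865.38

Value at end of year 8: C / r = €10,000.00 / 0.066 = €151,515.1515
Discount to today: PV = €151,515.1515 / (1 + 0.066)^8 = €151,515.1515 / 1.667468 = €90,865.38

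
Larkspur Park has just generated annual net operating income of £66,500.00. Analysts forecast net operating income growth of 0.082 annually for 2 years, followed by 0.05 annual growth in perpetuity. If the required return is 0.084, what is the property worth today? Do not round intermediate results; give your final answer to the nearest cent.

£2178737.46

D_1 = 71953.00000
D_2 = 77853.14600
Terminal value at year 2: TV = D_2×(1+g_2)/(r−g_2) = 81745.80330/0.034 = 2404288.33235
P_0 = D_1/(1+r)^1 + D_2/(1+r)^2 + TV/(1+r)^2
    = 66377.30627 + 66254.83892 + 2046105.31954 = 2178737.46473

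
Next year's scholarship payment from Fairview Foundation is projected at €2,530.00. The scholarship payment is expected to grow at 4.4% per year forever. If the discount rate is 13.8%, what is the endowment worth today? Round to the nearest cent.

€26914.89

Growing perpetuity: P = D₁ / (r − g) = €2,530.0000 / (0.138 − 0.044) = €26,914.89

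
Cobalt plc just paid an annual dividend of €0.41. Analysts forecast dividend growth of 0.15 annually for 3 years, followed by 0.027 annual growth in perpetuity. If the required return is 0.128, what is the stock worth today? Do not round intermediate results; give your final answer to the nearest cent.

€5.70

D_1 = 0.47150
D_2 = 0.54222
D_3 = 0.62356
Terminal value at year 3: TV = D_3×(1+g_2)/(r−g_2) = 0.64039/0.101 = 6.34054
P_0 = D_1/(1+r)^1 + D_2/(1+r)^2 + D_3/(1+r)^3 + TV/(1+r)^3
    = 0.41800 + 0.42615 + 0.43446 + 4.41773 = 5.69634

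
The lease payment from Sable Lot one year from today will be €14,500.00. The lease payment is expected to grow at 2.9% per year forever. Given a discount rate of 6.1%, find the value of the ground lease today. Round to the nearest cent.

€453125.00

Growing perpetuity: P = D₁ / (r − g) = €14,500.0000 / (0.061 − 0.029) = €453,125.00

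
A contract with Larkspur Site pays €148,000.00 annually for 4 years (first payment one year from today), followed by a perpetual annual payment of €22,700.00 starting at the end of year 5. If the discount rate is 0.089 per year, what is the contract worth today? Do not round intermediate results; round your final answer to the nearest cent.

PV of 4-year annuity: €148,000.00 × [1 − (1+0.089)^−4] / 0.089 = 480532.86836
Perpetuity value at year 4: €22,700.00 / 0.089 = 255056.17978
PV of perpetuity: 255056.17978 / (1+0.089)^4 = 181352.82767
Total PV = 480532.86836 + 181352.82767 = 661885.69603

€661885.70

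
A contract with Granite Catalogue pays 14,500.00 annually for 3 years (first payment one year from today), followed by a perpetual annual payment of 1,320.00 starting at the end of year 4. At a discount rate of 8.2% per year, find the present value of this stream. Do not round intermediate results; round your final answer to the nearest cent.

PV of 3-year annuity: 14,500.00 × [1 − (1+0.082)^−3] / 0.082 = 37233.46327
Perpetuity value at year 3: 1,320.00 / 0.082 = 16097.56098
PV of perpetuity: 16097.56098 / (1+0.082)^3 = 12708.03191
Total PV = 37233.46327 + 12708.03191 = 49941.49518

49941.50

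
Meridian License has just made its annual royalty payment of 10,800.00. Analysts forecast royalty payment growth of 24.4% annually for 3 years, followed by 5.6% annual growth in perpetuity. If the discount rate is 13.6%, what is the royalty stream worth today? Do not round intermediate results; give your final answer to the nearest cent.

226168.06

D_1 = 13435.20000
D_2 = 16713.38880
D_3 = 20791.45567
Terminal value at year 3: TV = D_3×(1+g_2)/(r−g_2) = 21955.77718/0.08 = 274447.21481
P_0 = D_1/(1+r)^1 + D_2/(1+r)^2 + D_3/(1+r)^3 + TV/(1+r)^3
    = 11826.76056 + 12951.13569 + 14182.40563 + 187207.75431 = 226168.05619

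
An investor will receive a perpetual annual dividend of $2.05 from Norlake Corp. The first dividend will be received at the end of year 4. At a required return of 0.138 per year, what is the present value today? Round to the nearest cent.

$10.08

Value at end of year 3: C / r = $2.05 / 0.138 = $14.8551
Discount to today: PV = $14.8551 / (1 + 0.138)^3 = $14.8551 / 1.473760 = $10.08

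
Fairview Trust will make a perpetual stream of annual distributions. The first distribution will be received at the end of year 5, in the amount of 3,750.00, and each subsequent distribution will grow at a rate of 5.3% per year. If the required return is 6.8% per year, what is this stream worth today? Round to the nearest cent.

192156.46

Value at end of year 4: C₁ / (r − g) = 3,750.00 / (0.068 − 0.053) = 250,000.0000
Discount to today: PV = 250,000.0000 / (1 + 0.068)^4 = 250,000.0000 / 1.301023 = 192,156.46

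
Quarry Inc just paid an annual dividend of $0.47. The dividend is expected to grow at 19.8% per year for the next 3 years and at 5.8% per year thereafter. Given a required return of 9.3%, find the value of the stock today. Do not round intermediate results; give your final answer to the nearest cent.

$20.41

D_1 = 0.56306
D_2 = 0.67455
D_3 = 0.80811
Terminal value at year 3: TV = D_3×(1+g_2)/(r−g_2) = 0.85498/0.035 = 24.42789
P_0 = D_1/(1+r)^1 + D_2/(1+r)^2 + D_3/(1+r)^3 + TV/(1+r)^3
    = 0.51515 + 0.56464 + 0.61888 + 18.70792 = 20.40659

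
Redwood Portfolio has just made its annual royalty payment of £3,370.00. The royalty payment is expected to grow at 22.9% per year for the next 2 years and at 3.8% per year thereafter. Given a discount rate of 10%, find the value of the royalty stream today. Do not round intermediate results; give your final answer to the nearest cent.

D_1 = 4141.73000
D_2 = 5090.18617
Terminal value at year 2: TV = D_2×(1+g_2)/(r−g_2) = 5283.61324/0.062 = 85219.56846
P_0 = D_1/(1+r)^1 + D_2/(1+r)^2 + TV/(1+r)^2
    = 3765.20909 + 4206.76543 + 70429.39542 = 78401.36994

£78401.37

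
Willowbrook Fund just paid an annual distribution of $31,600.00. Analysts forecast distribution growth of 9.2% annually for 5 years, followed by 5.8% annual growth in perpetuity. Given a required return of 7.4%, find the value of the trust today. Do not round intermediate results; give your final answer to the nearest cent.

$2436744.39

D_1 = 34507.20000
D_2 = 37681.86240
D_3 = 41148.59374
D_4 = 44934.26436
D_5 = 49068.21669
Terminal value at year 5: TV = D_5×(1+g_2)/(r−g_2) = 51914.17325/0.016 = 3244635.82840
P_0 = D_1/(1+r)^1 + D_2/(1+r)^2 + D_3/(1+r)^3 + D_4/(1+r)^4 + D_5/(1+r)^5 + TV/(1+r)^5
    = 32129.60894 + 32668.09400 + 33215.60396 + 33772.29006 + 34338.30609 + 2270620.49049 = 2436744.39355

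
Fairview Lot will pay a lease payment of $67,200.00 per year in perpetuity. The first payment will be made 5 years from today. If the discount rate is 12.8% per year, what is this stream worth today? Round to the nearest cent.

$324282.05

Value at end of year 4: C / r = $67,200.00 / 0.128 = $525,000.0000
Discount to today: PV = $525,000.0000 / (1 + 0.128)^4 = $525,000.0000 / 1.618961 = $324,282.05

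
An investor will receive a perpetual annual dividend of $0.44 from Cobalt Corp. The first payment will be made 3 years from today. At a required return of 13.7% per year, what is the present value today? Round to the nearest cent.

$2.48

Value at end of year 2: C / r = $0.44 / 0.137 = $3.2117
Discount to today: PV = $3.2117 / (1 + 0.137)^2 = $3.2117 / 1.292769 = $2.48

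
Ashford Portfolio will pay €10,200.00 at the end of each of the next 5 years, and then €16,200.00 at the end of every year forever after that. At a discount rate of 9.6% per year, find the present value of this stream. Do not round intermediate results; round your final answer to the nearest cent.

€145770.94

PV of 5-year annuity: €10,200.00 × [1 − (1+0.096)^−5] / 0.096 = 39064.40495
Perpetuity value at year 5: €16,200.00 / 0.096 = 168750.00000
PV of perpetuity: 168750.00000 / (1+0.096)^5 = 106706.53331
Total PV = 39064.40495 + 106706.53331 = 145770.93826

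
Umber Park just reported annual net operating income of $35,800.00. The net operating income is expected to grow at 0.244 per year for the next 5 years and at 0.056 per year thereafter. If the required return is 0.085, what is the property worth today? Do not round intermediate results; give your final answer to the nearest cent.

D_1 = 44535.20000
D_2 = 55401.78880
D_3 = 68919.82527
D_4 = 85736.26263
D_5 = 106655.91071
Terminal value at year 5: TV = D_5×(1+g_2)/(r−g_2) = 112628.64171/0.029 = 3883746.26602
P_0 = D_1/(1+r)^1 + D_2/(1+r)^2 + D_3/(1+r)^3 + D_4/(1+r)^4 + D_5/(1+r)^5 + TV/(1+r)^5
    = 41046.26728 + 47061.34239 + 53957.88934 + 61865.08234 + 70931.02529 + 2582867.67943 = 2857729.28609

$2857729.29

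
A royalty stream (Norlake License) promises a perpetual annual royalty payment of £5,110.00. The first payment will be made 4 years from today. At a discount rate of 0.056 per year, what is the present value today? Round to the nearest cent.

Value at end of year 3: C / r = £5,110.00 / 0.056 = £91,250.0000
Discount to today: PV = £91,250.0000 / (1 + 0.056)^3 = £91,250.0000 / 1.177584 = £77,489.19

£77489.19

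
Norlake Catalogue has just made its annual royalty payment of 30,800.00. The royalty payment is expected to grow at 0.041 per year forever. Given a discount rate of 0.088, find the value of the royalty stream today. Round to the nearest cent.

D₁ = D₀ × (1 + g) = 30,800.00 × 1.041 = 32,062.8000
Growing perpetuity: P = D₁ / (r − g) = 32,062.8000 / (0.088 − 0.041) = 682,187.23

682187.23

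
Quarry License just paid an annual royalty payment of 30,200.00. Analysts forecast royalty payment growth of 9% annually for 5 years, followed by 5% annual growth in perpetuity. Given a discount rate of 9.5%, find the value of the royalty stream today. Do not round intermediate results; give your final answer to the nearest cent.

837668.70

D_1 = 32918.00000
D_2 = 35880.62000
D_3 = 39109.87580
D_4 = 42629.76462
D_5 = 46466.44344
Terminal value at year 5: TV = D_5×(1+g_2)/(r−g_2) = 48789.76561/0.045 = 1084217.01355
P_0 = D_1/(1+r)^1 + D_2/(1+r)^2 + D_3/(1+r)^3 + D_4/(1+r)^4 + D_5/(1+r)^5 + TV/(1+r)^5
    = 30062.10046 + 29924.83059 + 29788.18753 + 29652.16841 + 29516.77038 + 688724.64218 = 837668.69954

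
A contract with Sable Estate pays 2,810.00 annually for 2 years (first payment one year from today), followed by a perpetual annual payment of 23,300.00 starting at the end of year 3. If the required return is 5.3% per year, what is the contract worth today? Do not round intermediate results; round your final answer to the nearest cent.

PV of 2-year annuity: 2,810.00 × [1 − (1+0.053)^−2] / 0.053 = 5202.81672
Perpetuity value at year 2: 23,300.00 / 0.053 = 439622.64151
PV of perpetuity: 439622.64151 / (1+0.053)^2 = 396481.84810
Total PV = 5202.81672 + 396481.84810 = 401684.66482

401684.66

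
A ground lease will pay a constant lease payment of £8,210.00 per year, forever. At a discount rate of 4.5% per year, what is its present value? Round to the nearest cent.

Level perpetuity: PV = C / r = £8,210.00 / 0.045 = £182,444.44

£182444.44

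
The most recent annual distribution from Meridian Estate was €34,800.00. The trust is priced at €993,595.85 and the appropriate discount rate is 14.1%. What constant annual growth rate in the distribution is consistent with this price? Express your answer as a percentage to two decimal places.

P = D₀(1+g)/(r−g) ⇒ P(r−g) = D₀(1+g) ⇒ g(P+D₀) = P·r − D₀
g = (P·r − D₀)/(P + D₀) = (€993,595.85×0.141 − €34,800.00) / (€993,595.85 + €34,800.00) = 0.102390

10.24%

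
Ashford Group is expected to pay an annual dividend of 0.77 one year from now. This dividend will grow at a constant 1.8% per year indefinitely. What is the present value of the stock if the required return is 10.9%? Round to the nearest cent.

Growing perpetuity: P = D₁ / (r − g) = 0.7700 / (0.109 − 0.018) = 8.46

8.46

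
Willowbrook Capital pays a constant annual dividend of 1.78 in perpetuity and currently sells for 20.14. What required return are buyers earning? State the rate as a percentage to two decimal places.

8.84%

P = C/r ⇒ r = C/P = 1.78/20.14 = 0.088381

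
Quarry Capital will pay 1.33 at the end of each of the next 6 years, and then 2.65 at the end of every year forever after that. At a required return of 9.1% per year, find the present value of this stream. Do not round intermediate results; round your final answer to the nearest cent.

PV of 6-year annuity: 1.33 × [1 − (1+0.091)^−6] / 0.091 = 5.94853
Perpetuity value at year 6: 2.65 / 0.091 = 29.12088
PV of perpetuity: 29.12088 / (1+0.091)^6 = 17.26855
Total PV = 5.94853 + 17.26855 = 23.21708

23.22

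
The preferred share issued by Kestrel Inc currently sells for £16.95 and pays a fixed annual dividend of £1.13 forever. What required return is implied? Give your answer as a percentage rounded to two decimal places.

6.67%

P = C/r ⇒ r = C/P = £1.13/£16.95 = 0.066667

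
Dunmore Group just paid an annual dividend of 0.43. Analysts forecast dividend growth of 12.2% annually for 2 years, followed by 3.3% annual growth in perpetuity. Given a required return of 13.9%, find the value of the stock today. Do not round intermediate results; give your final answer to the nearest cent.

4.91

D_1 = 0.48246
D_2 = 0.54132
Terminal value at year 2: TV = D_2×(1+g_2)/(r−g_2) = 0.55918/0.106 = 5.27532
P_0 = D_1/(1+r)^1 + D_2/(1+r)^2 + TV/(1+r)^2
    = 0.42358 + 0.41726 + 4.06632 = 4.90716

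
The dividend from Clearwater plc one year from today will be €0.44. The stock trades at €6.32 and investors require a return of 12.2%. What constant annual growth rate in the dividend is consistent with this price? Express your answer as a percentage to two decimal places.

5.24%

P = D₁/(r−g) ⇒ g = r − D₁/P = 0.122 − €0.44/€6.32 = 0.052380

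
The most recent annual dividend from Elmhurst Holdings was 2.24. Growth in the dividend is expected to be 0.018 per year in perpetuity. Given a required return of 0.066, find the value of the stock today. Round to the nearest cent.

D₁ = D₀ × (1 + g) = 2.24 × 1.018 = 2.2803
Growing perpetuity: P = D₁ / (r − g) = 2.2803 / (0.066 − 0.018) = 47.51

47.51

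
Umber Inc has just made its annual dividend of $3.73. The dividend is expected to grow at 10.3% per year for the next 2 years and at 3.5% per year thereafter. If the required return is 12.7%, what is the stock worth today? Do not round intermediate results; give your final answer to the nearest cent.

D_1 = 4.11419
D_2 = 4.53795
Terminal value at year 2: TV = D_2×(1+g_2)/(r−g_2) = 4.69678/0.092 = 51.05196
P_0 = D_1/(1+r)^1 + D_2/(1+r)^2 + TV/(1+r)^2
    = 3.65057 + 3.57283 + 40.19431 = 47.41770

$47.42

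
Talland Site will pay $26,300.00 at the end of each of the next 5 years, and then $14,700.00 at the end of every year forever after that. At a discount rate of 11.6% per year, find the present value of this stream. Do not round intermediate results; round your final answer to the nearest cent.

PV of 5-year annuity: $26,300.00 × [1 − (1+0.116)^−5] / 0.116 = 95752.64252
Perpetuity value at year 5: $14,700.00 / 0.116 = 126724.13793
PV of perpetuity: 126724.13793 / (1+0.116)^5 = 73204.60010
Total PV = 95752.64252 + 73204.60010 = 168957.24262

$168957.24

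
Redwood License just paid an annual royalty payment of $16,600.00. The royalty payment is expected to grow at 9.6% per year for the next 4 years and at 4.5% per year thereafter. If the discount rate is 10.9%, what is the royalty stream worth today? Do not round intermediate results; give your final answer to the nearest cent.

D_1 = 18193.60000
D_2 = 19940.18560
D_3 = 21854.44342
D_4 = 23952.46999
Terminal value at year 4: TV = D_4×(1+g_2)/(r−g_2) = 25030.33114/0.064 = 391098.92399
P_0 = D_1/(1+r)^1 + D_2/(1+r)^2 + D_3/(1+r)^3 + D_4/(1+r)^4 + TV/(1+r)^4
    = 16405.41028 + 16213.10159 + 16023.04720 + 15835.22068 + 258559.46264 = 323036.24239

$323036.24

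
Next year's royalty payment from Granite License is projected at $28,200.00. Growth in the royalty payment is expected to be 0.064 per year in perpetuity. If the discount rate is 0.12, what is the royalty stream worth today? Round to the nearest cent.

Growing perpetuity: P = D₁ / (r − g) = $28,200.0000 / (0.12 − 0.064) = $503,571.43

$503571.43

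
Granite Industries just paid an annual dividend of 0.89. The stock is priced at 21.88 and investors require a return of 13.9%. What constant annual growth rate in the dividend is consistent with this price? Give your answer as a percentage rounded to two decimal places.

P = D₀(1+g)/(r−g) ⇒ P(r−g) = D₀(1+g) ⇒ g(P+D₀) = P·r − D₀
g = (P·r − D₀)/(P + D₀) = (21.88×0.139 − 0.89) / (21.88 + 0.89) = 0.094480

9.45%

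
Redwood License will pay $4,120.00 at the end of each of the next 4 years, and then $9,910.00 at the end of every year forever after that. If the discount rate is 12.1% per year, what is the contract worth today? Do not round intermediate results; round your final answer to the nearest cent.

$64351.55

PV of 4-year annuity: $4,120.00 × [1 − (1+0.121)^−4] / 0.121 = 12487.56922
Perpetuity value at year 4: $9,910.00 / 0.121 = 81900.82645
PV of perpetuity: 81900.82645 / (1+0.121)^4 = 51863.97912
Total PV = 12487.56922 + 51863.97912 = 64351.54834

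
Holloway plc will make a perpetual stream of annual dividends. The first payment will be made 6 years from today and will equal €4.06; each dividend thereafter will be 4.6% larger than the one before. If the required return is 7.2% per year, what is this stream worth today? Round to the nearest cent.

Value at end of year 5: C₁ / (r − g) = €4.06 / (0.072 − 0.046) = €156.1538
Discount to today: PV = €156.1538 / (1 + 0.072)^5 = €156.1538 / 1.415709 = €110.30

€110.30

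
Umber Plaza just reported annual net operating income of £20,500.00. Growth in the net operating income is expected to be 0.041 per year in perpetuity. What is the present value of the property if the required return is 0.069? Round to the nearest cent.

£762160.71

D₁ = D₀ × (1 + g) = £20,500.00 × 1.041 = £21,340.5000
Growing perpetuity: P = D₁ / (r − g) = £21,340.5000 / (0.069 − 0.041) = £762,160.71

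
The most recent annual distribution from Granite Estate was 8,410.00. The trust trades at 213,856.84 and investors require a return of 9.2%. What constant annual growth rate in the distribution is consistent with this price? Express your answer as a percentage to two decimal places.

P = D₀(1+g)/(r−g) ⇒ P(r−g) = D₀(1+g) ⇒ g(P+D₀) = P·r − D₀
g = (P·r − D₀)/(P + D₀) = (213,856.84×0.092 − 8,410.00) / (213,856.84 + 8,410.00) = 0.050682

5.07%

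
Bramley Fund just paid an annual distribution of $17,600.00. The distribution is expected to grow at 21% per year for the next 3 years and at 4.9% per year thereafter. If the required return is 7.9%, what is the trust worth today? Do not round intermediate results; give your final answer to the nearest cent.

$934567.96

D_1 = 21296.00000
D_2 = 25768.16000
D_3 = 31179.47360
Terminal value at year 3: TV = D_3×(1+g_2)/(r−g_2) = 32707.26781/0.03 = 1090242.26021
P_0 = D_1/(1+r)^1 + D_2/(1+r)^2 + D_3/(1+r)^3 + TV/(1+r)^3
    = 19736.79333 + 22133.01198 + 24820.15245 + 867877.99739 = 934567.95515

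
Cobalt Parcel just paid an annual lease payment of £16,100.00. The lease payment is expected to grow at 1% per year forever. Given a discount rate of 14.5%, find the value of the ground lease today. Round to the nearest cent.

D₁ = D₀ × (1 + g) = £16,100.00 × 1.01 = £16,261.0000
Growing perpetuity: P = D₁ / (r − g) = £16,261.0000 / (0.145 − 0.01) = £120,451.85

£120451.85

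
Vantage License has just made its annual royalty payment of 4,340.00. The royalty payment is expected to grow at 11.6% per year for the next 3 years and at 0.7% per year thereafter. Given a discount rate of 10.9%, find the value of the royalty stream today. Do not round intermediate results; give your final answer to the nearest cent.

D_1 = 4843.44000
D_2 = 5405.27904
D_3 = 6032.29141
Terminal value at year 3: TV = D_3×(1+g_2)/(r−g_2) = 6074.51745/0.102 = 59554.09263
P_0 = D_1/(1+r)^1 + D_2/(1+r)^2 + D_3/(1+r)^3 + TV/(1+r)^3
    = 4367.39405 + 4394.96101 + 4422.70197 + 43663.34200 = 56848.39903

56848.40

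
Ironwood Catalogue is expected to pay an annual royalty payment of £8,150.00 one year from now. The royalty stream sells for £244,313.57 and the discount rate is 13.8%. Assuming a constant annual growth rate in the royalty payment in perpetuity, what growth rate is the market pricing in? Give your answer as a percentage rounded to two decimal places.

10.46%

P = D₁/(r−g) ⇒ g = r − D₁/P = 0.138 − £8,150.00/£244,313.57 = 0.104641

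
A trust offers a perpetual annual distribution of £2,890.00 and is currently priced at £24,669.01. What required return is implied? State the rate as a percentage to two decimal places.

P = C/r ⇒ r = C/P = £2,890.00/£24,669.01 = 0.117151

11.72%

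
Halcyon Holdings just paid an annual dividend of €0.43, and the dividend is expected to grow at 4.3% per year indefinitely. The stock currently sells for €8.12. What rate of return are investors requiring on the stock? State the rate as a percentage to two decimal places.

D₁ = €0.43 × 1.043 = €0.4485
P = D₁/(r − g) ⇒ r = D₁/P + g = €0.4485/€8.12 + 0.043 = 0.055233 + 0.043 = 0.098233

9.82%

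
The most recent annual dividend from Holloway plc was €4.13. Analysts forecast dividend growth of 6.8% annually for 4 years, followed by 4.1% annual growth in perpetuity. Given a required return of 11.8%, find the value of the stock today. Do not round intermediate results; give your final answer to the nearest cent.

€61.25

D_1 = 4.41084
D_2 = 4.71078
D_3 = 5.03111
D_4 = 5.37323
Terminal value at year 4: TV = D_4×(1+g_2)/(r−g_2) = 5.59353/0.077 = 72.64322
P_0 = D_1/(1+r)^1 + D_2/(1+r)^2 + D_3/(1+r)^3 + D_4/(1+r)^4 + TV/(1+r)^4
    = 3.94530 + 3.76885 + 3.60030 + 3.43928 + 46.49731 = 61.25104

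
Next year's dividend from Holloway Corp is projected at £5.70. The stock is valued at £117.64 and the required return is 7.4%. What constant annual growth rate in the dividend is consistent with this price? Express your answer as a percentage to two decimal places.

2.55%

P = D₁/(r−g) ⇒ g = r − D₁/P = 0.074 − £5.70/£117.64 = 0.025547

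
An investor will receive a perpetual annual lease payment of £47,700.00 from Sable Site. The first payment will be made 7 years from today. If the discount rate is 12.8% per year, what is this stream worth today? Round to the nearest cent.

£180906.35

Value at end of year 6: C / r = £47,700.00 / 0.128 = £372,656.2500
Discount to today: PV = £372,656.2500 / (1 + 0.128)^6 = £372,656.2500 / 2.059940 = £180,906.35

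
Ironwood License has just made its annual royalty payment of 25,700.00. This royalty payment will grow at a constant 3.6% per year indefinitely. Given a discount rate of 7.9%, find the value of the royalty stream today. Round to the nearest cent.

D₁ = D₀ × (1 + g) = 25,700.00 × 1.036 = 26,625.2000
Growing perpetuity: P = D₁ / (r − g) = 26,625.2000 / (0.079 − 0.036) = 619,190.70

619190.70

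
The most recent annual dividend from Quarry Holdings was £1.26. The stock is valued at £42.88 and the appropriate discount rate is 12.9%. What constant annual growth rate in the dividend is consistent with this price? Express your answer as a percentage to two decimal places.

9.68%

P = D₀(1+g)/(r−g) ⇒ P(r−g) = D₀(1+g) ⇒ g(P+D₀) = P·r − D₀
g = (P·r − D₀)/(P + D₀) = (£42.88×0.129 − £1.26) / (£42.88 + £1.26) = 0.096772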